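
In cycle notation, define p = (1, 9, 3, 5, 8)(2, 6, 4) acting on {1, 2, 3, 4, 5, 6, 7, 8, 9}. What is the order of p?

15

The disjoint cycles have lengths 5, 3, 1.
The order of p is the least common multiple of its cycle lengths: lcm(5, 3) = 15.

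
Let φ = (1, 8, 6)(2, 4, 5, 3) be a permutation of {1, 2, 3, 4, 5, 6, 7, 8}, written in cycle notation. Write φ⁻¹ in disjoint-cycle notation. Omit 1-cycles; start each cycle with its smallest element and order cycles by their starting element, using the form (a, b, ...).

If φ sends a → b within a cycle, φ⁻¹ sends b → a; equivalently, reverse each cycle.
Reversing each cycle of φ and rotating so the smallest element leads gives (1, 6, 8)(2, 3, 5, 4).

(1, 6, 8)(2, 3, 5, 4)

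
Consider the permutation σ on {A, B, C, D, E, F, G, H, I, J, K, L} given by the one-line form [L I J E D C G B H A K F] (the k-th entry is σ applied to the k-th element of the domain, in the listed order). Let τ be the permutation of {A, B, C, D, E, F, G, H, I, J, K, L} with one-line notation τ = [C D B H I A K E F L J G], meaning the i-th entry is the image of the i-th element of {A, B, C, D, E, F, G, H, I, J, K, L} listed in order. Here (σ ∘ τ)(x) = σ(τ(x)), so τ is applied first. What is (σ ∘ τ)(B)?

E

τ(B) = D, then σ(D) = E; composing gives (σ ∘ τ)(B) = E.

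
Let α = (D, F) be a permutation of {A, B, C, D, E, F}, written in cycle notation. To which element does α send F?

Within (D, F), F ↦ D.

D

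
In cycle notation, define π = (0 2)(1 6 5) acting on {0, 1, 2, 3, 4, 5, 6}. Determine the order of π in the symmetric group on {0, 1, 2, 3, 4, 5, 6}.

The cycle type of π is (3, 2, 1, 1).
The order of π is the least common multiple of its cycle lengths: lcm(3, 2) = 6.

6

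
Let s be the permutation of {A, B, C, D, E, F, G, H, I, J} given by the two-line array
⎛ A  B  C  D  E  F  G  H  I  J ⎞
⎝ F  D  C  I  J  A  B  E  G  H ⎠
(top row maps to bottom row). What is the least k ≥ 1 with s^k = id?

12

The disjoint-cycle form of s has cycle lengths 4, 3, 2, 1.
Since disjoint cycles commute, ord(s) = lcm(4, 3, 2) = 12.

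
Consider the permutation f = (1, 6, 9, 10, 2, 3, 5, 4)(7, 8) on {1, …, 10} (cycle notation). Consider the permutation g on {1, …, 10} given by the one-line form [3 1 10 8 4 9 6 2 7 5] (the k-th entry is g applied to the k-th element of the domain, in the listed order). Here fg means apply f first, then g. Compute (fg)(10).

1

(fg)(10) = g(f(10)). f(10) = 2, then g(2) = 1. So (fg)(10) = 1.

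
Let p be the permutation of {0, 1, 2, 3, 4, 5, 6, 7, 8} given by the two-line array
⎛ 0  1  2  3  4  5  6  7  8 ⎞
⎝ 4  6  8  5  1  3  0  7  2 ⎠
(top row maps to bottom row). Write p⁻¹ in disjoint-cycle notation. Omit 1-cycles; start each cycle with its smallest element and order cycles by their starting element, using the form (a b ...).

(0 6 1 4)(2 8)(3 5)

First write p in disjoint cycles: (0 4 1 6)(2 8)(3 5).
Reversing each cycle (and rotating so the smallest element leads) gives p⁻¹ = (0 6 1 4)(2 8)(3 5).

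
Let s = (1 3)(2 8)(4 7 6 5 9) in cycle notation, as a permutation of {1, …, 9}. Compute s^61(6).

6 lies in the 5-cycle (4 7 6 5 9).
Since the cycle has length 5, s^61 acts on it the same as s^1 (61 mod 5 = 1).
Stepping 1 place around the cycle: 6 → 5.

5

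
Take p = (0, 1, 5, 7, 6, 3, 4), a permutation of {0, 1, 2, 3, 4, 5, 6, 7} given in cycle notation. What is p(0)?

0 appears in (0, 1, 5, 7, 6, 3, 4); the next entry (wrapping around) is 1.

1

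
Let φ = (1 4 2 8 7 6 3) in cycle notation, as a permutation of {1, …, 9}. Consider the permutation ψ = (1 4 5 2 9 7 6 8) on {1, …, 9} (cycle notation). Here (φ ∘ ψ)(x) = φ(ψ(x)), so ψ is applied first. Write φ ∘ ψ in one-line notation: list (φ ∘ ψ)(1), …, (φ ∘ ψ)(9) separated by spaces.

2 9 1 5 8 7 3 4 6

Chase each element through ψ then φ: 1 → 4 → 2; 2 → 9 → 9; 3 → 3 → 1; 4 → 5 → 5; 5 → 2 → 8; 6 → 8 → 7; 7 → 6 → 3; 8 → 1 → 4; 9 → 7 → 6.
Collecting the images, φ ∘ ψ = [2 9 1 5 8 7 3 4 6].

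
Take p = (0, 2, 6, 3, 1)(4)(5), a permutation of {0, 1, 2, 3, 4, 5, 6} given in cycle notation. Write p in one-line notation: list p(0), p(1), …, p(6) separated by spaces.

Each element maps to the next entry in its cycle (wrapping to the front): 0↦2, 1↦0, 2↦6, 3↦1, 4↦4, 5↦5, 6↦3.
Listing these in domain order gives 2 0 6 1 4 5 3.

2 0 6 1 4 5 3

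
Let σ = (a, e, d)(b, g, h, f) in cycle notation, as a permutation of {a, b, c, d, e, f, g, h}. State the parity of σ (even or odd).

odd

The cycle lengths are 4, 3, 1.
A cycle is odd iff its length is even; σ has 1 even-length cycle, so sgn(σ) = (−1)^1 and σ is odd.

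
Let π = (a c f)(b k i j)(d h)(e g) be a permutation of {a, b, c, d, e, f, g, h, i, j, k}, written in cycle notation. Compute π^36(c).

c lies in the 3-cycle (a c f).
Powers repeat with period 3 on this cycle, and 36 mod 3 = 0, so π^36(c) = π^0(c).
So π^36(c) = c.

c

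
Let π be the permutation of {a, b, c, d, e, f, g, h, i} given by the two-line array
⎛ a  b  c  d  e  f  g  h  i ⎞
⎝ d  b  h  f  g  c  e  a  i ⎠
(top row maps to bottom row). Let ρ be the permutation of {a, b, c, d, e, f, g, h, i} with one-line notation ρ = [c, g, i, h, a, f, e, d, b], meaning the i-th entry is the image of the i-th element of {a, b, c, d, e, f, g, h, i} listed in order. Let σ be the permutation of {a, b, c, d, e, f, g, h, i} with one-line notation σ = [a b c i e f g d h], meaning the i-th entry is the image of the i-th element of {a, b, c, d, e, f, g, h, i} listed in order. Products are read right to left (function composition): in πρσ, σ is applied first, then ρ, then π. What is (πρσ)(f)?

c

Apply the permutations in order: σ(f) = f, then ρ(f) = f, then π(f) = c. So (πρσ)(f) = c.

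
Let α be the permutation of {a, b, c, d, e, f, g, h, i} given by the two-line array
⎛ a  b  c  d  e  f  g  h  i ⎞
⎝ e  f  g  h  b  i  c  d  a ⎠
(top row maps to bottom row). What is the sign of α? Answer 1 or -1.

In disjoint-cycle form the cycle lengths are 5, 2, 2.
A cycle is odd iff its length is even; α has 2 even-length cycles, so sgn(α) = (−1)^2 and α is even.

1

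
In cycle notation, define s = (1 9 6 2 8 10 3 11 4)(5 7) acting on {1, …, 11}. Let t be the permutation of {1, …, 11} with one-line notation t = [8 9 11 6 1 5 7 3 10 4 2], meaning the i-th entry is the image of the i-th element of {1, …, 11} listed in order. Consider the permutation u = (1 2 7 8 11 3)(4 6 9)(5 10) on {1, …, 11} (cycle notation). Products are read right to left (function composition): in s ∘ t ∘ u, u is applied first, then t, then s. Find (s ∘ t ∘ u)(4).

Chase 4: u(4) = 6; t(6) = 5; s(5) = 7. Hence (s ∘ t ∘ u)(4) = 7.

7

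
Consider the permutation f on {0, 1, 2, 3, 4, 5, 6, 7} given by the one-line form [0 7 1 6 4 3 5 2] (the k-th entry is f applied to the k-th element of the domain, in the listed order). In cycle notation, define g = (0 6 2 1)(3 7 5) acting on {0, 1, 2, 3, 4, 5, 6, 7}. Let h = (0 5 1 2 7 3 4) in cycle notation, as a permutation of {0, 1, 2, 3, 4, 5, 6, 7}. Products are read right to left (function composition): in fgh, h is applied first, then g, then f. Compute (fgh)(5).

0

Apply the permutations in order: h(5) = 1, then g(1) = 0, then f(0) = 0. So (fgh)(5) = 0.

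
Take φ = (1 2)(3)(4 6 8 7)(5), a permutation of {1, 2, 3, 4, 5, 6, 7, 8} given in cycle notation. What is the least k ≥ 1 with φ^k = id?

The disjoint cycles have lengths 4, 2, 1, 1.
Since disjoint cycles commute, ord(φ) = lcm(4, 2) = 4.

4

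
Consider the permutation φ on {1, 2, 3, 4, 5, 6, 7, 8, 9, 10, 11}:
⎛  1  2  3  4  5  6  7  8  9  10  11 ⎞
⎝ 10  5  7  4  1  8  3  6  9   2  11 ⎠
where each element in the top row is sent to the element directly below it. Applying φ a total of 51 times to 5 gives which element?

2

Tracing 5 → 1 → … returns to 5 after 4 steps, so 5 lies in a 4-cycle (1, 10, 2, 5).
On a 4-cycle, φ^4 is the identity, so φ^51 = φ^3 there (51 ≡ 3 mod 4).
Stepping 3 places around the cycle: 5 → 1 → 10 → 2.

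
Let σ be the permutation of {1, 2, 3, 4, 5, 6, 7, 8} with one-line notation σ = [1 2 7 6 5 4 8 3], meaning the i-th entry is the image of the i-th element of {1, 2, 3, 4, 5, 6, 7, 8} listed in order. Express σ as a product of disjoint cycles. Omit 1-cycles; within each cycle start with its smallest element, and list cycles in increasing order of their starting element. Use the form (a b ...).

(3 7 8)(4 6)

Iterating σ from 3 gives 3 → 7 → 8 → 3; that is the 3-cycle (3 7 8).
Repeating from the next unused element and collecting all non-trivial cycles gives (3 7 8)(4 6).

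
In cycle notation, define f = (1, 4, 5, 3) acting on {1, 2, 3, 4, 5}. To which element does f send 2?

2

2 does not appear in any cycle of f, so it is a fixed point: f(2) = 2.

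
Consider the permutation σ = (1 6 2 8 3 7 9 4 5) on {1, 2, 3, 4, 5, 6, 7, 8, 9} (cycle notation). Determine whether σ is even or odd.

even

The cycle lengths are 9.
A cycle is odd iff its length is even; σ has 0 even-length cycles, so sgn(σ) = (−1)^0 and σ is even.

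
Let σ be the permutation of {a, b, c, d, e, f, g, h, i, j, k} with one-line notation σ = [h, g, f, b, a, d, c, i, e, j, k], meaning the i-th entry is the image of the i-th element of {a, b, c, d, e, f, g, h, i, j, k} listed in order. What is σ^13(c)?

Tracing c → f → … returns to c after 5 steps, so c lies in a 5-cycle (b g c f d).
Powers repeat with period 5 on this cycle, and 13 mod 5 = 3, so σ^13(c) = σ^3(c).
Stepping 3 places around the cycle: c → f → d → b.

b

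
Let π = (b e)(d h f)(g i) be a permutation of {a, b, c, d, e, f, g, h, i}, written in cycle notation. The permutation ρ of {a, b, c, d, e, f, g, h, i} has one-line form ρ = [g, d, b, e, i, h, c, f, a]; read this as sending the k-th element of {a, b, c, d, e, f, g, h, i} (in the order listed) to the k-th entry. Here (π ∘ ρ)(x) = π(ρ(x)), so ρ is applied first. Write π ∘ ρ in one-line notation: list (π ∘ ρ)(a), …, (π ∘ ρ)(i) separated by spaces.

For each element, apply ρ then π: a → g → i; b → d → h; c → b → e; d → e → b; e → i → g; f → h → f; g → c → c; h → f → d; i → a → a.
So π ∘ ρ in one-line form is i h e b g f c d a.

i h e b g f c d a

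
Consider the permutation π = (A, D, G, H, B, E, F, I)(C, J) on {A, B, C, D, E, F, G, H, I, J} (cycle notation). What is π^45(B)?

B lies in the 8-cycle (A, D, G, H, B, E, F, I).
Since the cycle has length 8, π^45 acts on it the same as π^5 (45 mod 8 = 5).
Advancing 5 steps from B: B → E → F → I → A → D.

D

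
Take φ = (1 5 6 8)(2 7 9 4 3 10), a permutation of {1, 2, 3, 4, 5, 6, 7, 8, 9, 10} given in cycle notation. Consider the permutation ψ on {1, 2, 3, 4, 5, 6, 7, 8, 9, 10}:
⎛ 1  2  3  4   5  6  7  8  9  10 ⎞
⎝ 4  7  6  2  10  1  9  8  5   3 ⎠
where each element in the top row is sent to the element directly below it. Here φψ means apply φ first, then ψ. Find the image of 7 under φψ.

First apply φ: φ(7) = 9, then ψ(9) = 5. Thus (φψ)(7) = 5.

5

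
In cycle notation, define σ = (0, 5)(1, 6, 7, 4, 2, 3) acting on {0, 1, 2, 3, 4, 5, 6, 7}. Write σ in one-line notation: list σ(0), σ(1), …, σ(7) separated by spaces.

5 6 3 1 2 0 7 4

Reading each image from the cycles: 0→5, 1→6, 2→3, 3→1, 4→2, 5→0, 6→7, 7→4.
Listing these in domain order gives 5 6 3 1 2 0 7 4.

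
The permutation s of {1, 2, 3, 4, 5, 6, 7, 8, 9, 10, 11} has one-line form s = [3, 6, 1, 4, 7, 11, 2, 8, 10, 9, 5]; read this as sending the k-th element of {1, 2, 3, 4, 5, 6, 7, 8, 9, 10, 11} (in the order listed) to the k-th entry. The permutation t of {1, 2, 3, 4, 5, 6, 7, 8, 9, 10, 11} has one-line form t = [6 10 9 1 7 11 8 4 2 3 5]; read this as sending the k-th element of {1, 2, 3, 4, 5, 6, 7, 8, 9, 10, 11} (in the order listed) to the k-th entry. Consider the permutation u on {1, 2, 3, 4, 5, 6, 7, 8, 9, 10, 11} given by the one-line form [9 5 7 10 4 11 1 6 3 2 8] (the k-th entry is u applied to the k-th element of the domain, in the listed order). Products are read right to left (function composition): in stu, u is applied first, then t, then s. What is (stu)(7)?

11

Apply the permutations in order: u(7) = 1, then t(1) = 6, then s(6) = 11. So (stu)(7) = 11.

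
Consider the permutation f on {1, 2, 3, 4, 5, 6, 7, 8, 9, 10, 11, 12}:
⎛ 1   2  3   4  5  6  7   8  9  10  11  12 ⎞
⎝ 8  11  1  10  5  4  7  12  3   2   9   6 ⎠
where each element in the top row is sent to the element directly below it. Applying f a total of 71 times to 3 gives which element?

1

Tracing 3 → 1 → … returns to 3 after 10 steps, so 3 lies in a 10-cycle (1 8 12 6 4 10 2 11 9 3).
On a 10-cycle, f^10 is the identity, so f^71 = f^1 there (71 ≡ 1 mod 10).
Stepping 1 place around the cycle: 3 → 1.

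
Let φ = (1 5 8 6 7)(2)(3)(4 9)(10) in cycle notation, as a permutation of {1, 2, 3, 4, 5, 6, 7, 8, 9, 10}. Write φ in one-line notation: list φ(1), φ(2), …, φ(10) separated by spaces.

5 2 3 9 8 7 1 6 4 10

Each element maps to the next entry in its cycle (wrapping to the front): 1→5, 2→2, 3→3, 4→9, 5→8, 6→7, 7→1, 8→6, 9→4, 10→10.
So the one-line form is 5 2 3 9 8 7 1 6 4 10.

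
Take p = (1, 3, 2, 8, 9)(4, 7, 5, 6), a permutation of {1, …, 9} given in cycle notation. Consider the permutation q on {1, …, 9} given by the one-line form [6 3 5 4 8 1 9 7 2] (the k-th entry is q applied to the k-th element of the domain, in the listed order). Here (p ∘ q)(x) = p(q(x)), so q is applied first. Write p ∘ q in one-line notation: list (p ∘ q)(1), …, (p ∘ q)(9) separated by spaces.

4 2 6 7 9 3 1 5 8

(p ∘ q)(x) = p(q(x)). Computing each image: p(q(1)) = p(6) = 4, p(q(2)) = p(3) = 2, p(q(3)) = p(5) = 6, p(q(4)) = p(4) = 7, p(q(5)) = p(8) = 9, p(q(6)) = p(1) = 3, p(q(7)) = p(9) = 1, p(q(8)) = p(7) = 5, p(q(9)) = p(2) = 8.
Hence p ∘ q = [4 2 6 7 9 3 1 5 8].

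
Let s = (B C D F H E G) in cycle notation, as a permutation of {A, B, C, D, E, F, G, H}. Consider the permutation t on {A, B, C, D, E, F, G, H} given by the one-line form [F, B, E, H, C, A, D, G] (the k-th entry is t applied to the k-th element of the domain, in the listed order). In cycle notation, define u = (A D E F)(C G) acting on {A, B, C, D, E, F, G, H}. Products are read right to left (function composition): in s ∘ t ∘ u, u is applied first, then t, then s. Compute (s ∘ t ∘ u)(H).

B

Chase H: u(H) = H; t(H) = G; s(G) = B. Hence (s ∘ t ∘ u)(H) = B.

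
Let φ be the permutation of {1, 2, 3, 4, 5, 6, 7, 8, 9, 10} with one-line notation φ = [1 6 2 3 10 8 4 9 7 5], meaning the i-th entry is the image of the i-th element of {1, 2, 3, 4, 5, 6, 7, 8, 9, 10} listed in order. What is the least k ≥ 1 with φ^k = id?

Decomposing into disjoint cycles gives cycle lengths 7, 2, 1.
The order of φ is the least common multiple of its cycle lengths: lcm(7, 2) = 14.

14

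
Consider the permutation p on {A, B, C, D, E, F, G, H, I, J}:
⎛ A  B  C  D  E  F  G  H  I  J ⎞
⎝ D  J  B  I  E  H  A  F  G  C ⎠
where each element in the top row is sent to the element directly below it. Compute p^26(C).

J

Tracing C → B → … returns to C after 3 steps, so C lies in a 3-cycle (B J C).
On a 3-cycle, p^3 is the identity, so p^26 = p^2 there (26 ≡ 2 mod 3).
Advancing 2 steps from C: C → B → J.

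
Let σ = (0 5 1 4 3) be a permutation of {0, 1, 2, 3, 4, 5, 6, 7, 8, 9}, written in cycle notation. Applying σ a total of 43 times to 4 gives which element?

5

4 lies in the 5-cycle (0 5 1 4 3).
Powers repeat with period 5 on this cycle, and 43 mod 5 = 3, so σ^43(4) = σ^3(4).
Advancing 3 steps from 4: 4 → 3 → 0 → 5.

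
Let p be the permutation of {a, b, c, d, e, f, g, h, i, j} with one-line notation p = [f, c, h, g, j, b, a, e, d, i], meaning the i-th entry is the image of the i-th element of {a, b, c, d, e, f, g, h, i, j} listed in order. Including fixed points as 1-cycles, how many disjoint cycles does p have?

The cycle decomposition is (a f b c h e j i d g), which has 1 cycle (counting 1-cycles).

1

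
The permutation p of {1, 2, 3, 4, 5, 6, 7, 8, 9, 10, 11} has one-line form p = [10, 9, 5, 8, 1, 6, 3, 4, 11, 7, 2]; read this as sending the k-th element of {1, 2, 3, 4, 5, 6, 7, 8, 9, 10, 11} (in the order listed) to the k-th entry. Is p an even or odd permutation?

In disjoint-cycle form the cycle lengths are 5, 3, 2, 1.
A cycle of length ℓ contributes ℓ−1 transpositions, so p is a product of 4 + 2 + 1 = 7 transpositions — odd.

odd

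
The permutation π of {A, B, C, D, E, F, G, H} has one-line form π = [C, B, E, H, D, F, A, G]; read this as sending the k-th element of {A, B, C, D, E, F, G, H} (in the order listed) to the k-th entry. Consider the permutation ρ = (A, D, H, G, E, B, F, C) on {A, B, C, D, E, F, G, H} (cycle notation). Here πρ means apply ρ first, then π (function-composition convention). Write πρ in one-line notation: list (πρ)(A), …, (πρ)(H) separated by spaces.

Chase each element through ρ then π: A → D → H; B → F → F; C → A → C; D → H → G; E → B → B; F → C → E; G → E → D; H → G → A.
Collecting the images, πρ = [H F C G B E D A].

H F C G B E D A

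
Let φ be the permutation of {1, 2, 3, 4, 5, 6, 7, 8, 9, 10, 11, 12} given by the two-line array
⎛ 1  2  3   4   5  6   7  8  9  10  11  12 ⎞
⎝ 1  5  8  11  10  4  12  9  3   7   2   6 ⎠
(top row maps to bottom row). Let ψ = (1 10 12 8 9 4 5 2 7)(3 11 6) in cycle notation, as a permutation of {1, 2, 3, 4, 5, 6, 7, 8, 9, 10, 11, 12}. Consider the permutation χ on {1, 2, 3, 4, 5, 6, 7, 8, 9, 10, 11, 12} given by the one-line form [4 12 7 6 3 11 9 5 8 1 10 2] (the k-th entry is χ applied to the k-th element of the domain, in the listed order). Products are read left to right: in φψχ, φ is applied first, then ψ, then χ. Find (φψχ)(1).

Chase 1: φ(1) = 1; ψ(1) = 10; χ(10) = 1. Hence (φψχ)(1) = 1.

1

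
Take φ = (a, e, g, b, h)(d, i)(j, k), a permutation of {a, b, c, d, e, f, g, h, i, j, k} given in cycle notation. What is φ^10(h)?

h

h lies in the 5-cycle (a, e, g, b, h).
Since the cycle has length 5, φ^10 acts on it the same as φ^0 (10 mod 5 = 0).
So φ^10(h) = h.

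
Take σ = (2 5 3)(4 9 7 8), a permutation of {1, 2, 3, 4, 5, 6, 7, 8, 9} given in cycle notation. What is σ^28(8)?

8

8 lies in the 4-cycle (4 9 7 8).
Powers repeat with period 4 on this cycle, and 28 mod 4 = 0, so σ^28(8) = σ^0(8).
So σ^28(8) = 8.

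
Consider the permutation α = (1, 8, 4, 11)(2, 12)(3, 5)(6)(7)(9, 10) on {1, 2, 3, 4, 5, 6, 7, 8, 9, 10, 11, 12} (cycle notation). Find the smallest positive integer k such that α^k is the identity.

The disjoint cycles have lengths 4, 2, 2, 2, 1, 1.
The order is lcm(4, 2, 2, 2) = 4.

4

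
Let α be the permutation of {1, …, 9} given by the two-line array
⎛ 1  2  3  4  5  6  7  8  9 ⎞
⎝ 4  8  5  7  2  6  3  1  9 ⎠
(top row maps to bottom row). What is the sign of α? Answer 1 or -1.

In disjoint-cycle form the cycle lengths are 7, 1, 1.
A cycle of length ℓ contributes ℓ−1 transpositions, so α is a product of 6 transpositions — even.

1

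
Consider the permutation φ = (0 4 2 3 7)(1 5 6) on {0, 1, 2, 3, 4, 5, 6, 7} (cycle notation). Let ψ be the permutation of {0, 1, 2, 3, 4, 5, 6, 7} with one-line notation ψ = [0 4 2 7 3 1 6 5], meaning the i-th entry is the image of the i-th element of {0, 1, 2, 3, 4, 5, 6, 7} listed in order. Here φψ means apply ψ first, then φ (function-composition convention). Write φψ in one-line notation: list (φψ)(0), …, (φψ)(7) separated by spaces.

(φψ)(x) = φ(ψ(x)). Computing each image: φ(ψ(0)) = φ(0) = 4, φ(ψ(1)) = φ(4) = 2, φ(ψ(2)) = φ(2) = 3, φ(ψ(3)) = φ(7) = 0, φ(ψ(4)) = φ(3) = 7, φ(ψ(5)) = φ(1) = 5, φ(ψ(6)) = φ(6) = 1, φ(ψ(7)) = φ(5) = 6.
Hence φψ = [4 2 3 0 7 5 1 6].

4 2 3 0 7 5 1 6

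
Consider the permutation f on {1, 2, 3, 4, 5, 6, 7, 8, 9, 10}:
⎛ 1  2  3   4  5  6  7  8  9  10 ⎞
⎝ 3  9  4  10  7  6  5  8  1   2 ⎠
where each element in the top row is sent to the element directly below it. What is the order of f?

The disjoint-cycle form of f has cycle lengths 6, 2, 1, 1.
The order of f is the least common multiple of its cycle lengths: lcm(6, 2) = 6.

6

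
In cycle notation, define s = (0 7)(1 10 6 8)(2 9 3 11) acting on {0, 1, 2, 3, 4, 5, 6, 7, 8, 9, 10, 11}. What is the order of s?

4

The cycle type of s is (4, 4, 2, 1, 1).
The order is lcm(4, 4, 2) = 4.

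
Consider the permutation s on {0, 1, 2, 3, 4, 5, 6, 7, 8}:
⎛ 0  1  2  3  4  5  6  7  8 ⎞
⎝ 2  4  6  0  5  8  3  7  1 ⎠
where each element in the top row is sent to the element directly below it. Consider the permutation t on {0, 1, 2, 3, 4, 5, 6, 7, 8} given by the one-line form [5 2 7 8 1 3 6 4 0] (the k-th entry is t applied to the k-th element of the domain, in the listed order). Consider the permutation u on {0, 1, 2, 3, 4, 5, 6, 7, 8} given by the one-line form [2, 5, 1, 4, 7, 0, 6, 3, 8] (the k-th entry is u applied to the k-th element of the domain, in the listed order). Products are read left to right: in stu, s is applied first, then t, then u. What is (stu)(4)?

Chase 4: s(4) = 5; t(5) = 3; u(3) = 4. Hence (stu)(4) = 4.

4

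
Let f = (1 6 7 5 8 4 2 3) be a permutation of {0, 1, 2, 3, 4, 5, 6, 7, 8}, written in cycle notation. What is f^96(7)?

7

7 lies in the 8-cycle (1 6 7 5 8 4 2 3).
Powers repeat with period 8 on this cycle, and 96 mod 8 = 0, so f^96(7) = f^0(7).
So f^96(7) = 7.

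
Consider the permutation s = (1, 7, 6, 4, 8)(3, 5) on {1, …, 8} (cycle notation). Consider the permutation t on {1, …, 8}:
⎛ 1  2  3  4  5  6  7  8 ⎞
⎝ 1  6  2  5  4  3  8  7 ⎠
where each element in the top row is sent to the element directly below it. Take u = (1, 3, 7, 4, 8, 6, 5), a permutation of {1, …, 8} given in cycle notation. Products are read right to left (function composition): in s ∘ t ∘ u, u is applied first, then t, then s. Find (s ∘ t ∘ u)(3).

Apply the permutations in order: u(3) = 7, then t(7) = 8, then s(8) = 1. So (s ∘ t ∘ u)(3) = 1.

1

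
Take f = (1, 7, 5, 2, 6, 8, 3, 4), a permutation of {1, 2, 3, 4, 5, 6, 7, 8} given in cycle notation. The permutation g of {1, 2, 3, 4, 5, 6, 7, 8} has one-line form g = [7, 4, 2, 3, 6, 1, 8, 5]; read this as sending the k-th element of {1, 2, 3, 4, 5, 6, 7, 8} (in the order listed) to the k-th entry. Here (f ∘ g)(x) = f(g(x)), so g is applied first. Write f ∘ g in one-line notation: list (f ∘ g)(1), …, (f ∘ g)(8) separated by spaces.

For each element, apply g then f: 1 → 7 → 5; 2 → 4 → 1; 3 → 2 → 6; 4 → 3 → 4; 5 → 6 → 8; 6 → 1 → 7; 7 → 8 → 3; 8 → 5 → 2.
Collecting the images, f ∘ g = [5 1 6 4 8 7 3 2].

5 1 6 4 8 7 3 2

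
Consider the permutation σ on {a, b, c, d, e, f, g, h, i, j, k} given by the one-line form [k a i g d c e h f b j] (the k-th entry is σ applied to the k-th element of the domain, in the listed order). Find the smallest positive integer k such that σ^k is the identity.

Writing σ as disjoint cycles, the cycle lengths are 4, 3, 3, 1.
Since disjoint cycles commute, ord(σ) = lcm(4, 3, 3) = 12.

12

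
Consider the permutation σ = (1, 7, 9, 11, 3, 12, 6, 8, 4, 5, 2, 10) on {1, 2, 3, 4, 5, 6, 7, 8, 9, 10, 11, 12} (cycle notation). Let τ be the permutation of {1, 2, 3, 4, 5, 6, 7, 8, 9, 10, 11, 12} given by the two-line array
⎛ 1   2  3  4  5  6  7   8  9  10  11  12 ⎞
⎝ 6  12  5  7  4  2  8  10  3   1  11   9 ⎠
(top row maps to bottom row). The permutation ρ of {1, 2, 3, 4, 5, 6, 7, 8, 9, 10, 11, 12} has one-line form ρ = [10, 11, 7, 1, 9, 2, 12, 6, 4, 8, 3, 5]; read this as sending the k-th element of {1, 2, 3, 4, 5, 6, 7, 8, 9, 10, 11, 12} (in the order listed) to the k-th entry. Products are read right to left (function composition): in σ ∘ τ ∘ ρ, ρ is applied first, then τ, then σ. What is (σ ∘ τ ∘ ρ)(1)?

7

(σ ∘ τ ∘ ρ)(1) = σ(τ(ρ(1))). ρ(1) = 10, then τ(10) = 1, then σ(1) = 7, so the result is 7.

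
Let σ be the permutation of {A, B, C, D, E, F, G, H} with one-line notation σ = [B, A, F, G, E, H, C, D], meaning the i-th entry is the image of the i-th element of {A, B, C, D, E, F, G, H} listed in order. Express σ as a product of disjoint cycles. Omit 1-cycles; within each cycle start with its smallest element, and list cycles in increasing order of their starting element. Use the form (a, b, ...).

(A, B)(C, F, H, D, G)

Iterating σ from A gives A → B → A; that is the 2-cycle (A, B).
Continuing from each remaining unvisited element yields (A, B)(C, F, H, D, G).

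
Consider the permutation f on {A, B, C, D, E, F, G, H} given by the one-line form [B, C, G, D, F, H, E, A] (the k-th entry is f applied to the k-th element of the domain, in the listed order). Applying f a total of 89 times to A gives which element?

F

Tracing A → B → … returns to A after 7 steps, so A lies in a 7-cycle (A B C G E F H).
On a 7-cycle, f^7 is the identity, so f^89 = f^5 there (89 ≡ 5 mod 7).
Stepping 5 places around the cycle: A → B → C → G → E → F.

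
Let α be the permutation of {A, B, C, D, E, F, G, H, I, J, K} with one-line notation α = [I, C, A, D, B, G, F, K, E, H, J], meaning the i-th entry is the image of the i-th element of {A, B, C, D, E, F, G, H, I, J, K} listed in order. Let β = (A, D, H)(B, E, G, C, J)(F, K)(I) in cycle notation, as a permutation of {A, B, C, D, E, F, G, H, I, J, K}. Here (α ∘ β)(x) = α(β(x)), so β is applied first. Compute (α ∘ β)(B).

B

β(B) = E, then α(E) = B; composing gives (α ∘ β)(B) = B.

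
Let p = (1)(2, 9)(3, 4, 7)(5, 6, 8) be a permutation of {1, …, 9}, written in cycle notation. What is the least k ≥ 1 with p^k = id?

The cycle type of p is (3, 3, 2, 1).
The order is lcm(3, 3, 2) = 6.

6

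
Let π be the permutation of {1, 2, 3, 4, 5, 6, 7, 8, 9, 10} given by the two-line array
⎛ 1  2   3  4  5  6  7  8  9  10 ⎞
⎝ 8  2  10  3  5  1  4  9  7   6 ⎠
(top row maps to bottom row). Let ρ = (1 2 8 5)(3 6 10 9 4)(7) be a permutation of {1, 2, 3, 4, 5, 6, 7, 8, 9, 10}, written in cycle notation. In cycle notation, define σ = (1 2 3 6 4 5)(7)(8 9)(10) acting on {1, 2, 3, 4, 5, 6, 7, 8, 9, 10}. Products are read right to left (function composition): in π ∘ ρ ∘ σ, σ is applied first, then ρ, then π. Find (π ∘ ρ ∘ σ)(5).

(π ∘ ρ ∘ σ)(5) = π(ρ(σ(5))). σ(5) = 1, then ρ(1) = 2, then π(2) = 2, so the result is 2.

2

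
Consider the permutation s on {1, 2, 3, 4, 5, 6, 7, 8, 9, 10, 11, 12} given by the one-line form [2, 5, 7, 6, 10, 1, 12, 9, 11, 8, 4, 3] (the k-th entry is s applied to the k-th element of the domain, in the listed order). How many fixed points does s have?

0

No element satisfies s(x) = x, so there are 0 fixed points.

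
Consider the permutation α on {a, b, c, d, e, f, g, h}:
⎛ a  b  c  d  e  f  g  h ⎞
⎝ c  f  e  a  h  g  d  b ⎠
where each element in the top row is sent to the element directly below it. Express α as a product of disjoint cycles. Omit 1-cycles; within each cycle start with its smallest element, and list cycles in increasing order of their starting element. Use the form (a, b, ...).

Iterating α from a gives a → c → e → h → b → f → g → d → a; that is the 8-cycle (a, c, e, h, b, f, g, d).
Continuing from each remaining unvisited element yields (a, c, e, h, b, f, g, d).

(a, c, e, h, b, f, g, d)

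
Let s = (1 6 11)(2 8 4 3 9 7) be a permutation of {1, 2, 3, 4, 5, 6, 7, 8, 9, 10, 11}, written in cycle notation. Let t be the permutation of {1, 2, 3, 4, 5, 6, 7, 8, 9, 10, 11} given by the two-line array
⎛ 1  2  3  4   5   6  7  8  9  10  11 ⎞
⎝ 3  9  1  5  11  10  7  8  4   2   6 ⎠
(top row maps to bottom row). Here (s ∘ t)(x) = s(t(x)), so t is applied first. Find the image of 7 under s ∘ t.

t(7) = 7, then s(7) = 2; composing gives (s ∘ t)(7) = 2.

2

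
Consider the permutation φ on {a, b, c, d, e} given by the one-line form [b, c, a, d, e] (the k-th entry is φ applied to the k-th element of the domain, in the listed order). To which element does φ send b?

b is element number 2 of the domain, and entry number 2 of the one-line form is c, so φ(b) = c.

c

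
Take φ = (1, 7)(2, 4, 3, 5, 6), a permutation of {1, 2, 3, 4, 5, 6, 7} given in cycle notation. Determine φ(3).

3 appears in (2, 4, 3, 5, 6); the next entry (wrapping around) is 5.

5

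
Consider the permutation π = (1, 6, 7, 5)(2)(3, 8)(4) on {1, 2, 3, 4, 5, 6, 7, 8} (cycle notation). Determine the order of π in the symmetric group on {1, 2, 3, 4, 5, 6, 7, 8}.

4

The cycle type of π is (4, 2, 1, 1).
The order of π is the least common multiple of its cycle lengths: lcm(4, 2) = 4.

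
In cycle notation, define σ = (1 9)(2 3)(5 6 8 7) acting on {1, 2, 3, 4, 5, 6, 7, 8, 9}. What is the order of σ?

4

The disjoint cycles have lengths 4, 2, 2, 1.
The order is lcm(4, 2, 2) = 4.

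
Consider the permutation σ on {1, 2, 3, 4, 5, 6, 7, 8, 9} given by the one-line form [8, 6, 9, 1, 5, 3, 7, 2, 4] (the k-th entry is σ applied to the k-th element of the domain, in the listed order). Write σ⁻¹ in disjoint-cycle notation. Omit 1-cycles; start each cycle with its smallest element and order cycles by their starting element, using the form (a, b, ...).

(1, 4, 9, 3, 6, 2, 8)

First write σ in disjoint cycles: (1, 8, 2, 6, 3, 9, 4).
Reversing each cycle (and rotating so the smallest element leads) gives σ⁻¹ = (1, 4, 9, 3, 6, 2, 8).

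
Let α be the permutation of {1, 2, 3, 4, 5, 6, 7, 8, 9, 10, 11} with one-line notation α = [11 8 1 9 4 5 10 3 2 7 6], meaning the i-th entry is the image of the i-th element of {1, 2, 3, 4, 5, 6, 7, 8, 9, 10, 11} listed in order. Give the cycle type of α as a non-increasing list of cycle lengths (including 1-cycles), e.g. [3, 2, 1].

The disjoint cycles are (1 11 6 5 4 9 2 8 3)(7 10), with lengths 9, 2 in non-increasing order.

[9, 2]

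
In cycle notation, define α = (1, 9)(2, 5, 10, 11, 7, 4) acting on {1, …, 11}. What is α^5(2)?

4

2 lies in the 6-cycle (2, 5, 10, 11, 7, 4).
Stepping 5 places around the cycle: 2 → 5 → 10 → 11 → 7 → 4.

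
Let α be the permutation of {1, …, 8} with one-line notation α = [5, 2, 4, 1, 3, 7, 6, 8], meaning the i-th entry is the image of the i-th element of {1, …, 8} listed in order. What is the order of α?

4

The disjoint-cycle form of α has cycle lengths 4, 2, 1, 1.
The order of α is the least common multiple of its cycle lengths: lcm(4, 2) = 4.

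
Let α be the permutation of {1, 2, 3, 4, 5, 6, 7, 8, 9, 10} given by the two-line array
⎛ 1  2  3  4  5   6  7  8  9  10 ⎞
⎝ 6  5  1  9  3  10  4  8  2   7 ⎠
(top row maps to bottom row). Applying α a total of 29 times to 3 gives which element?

6

Tracing 3 → 1 → … returns to 3 after 9 steps, so 3 lies in a 9-cycle (1 6 10 7 4 9 2 5 3).
On a 9-cycle, α^9 is the identity, so α^29 = α^2 there (29 ≡ 2 mod 9).
Advancing 2 steps from 3: 3 → 1 → 6.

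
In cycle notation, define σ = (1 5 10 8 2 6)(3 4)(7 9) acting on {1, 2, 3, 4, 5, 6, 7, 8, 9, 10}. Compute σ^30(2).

2 lies in the 6-cycle (1 5 10 8 2 6).
Powers repeat with period 6 on this cycle, and 30 mod 6 = 0, so σ^30(2) = σ^0(2).
So σ^30(2) = 2.

2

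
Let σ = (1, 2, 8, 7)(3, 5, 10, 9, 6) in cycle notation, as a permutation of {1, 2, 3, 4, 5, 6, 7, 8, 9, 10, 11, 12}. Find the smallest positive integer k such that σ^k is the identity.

20

The cycle type of σ is (5, 4, 1, 1, 1).
The order is lcm(5, 4) = 20.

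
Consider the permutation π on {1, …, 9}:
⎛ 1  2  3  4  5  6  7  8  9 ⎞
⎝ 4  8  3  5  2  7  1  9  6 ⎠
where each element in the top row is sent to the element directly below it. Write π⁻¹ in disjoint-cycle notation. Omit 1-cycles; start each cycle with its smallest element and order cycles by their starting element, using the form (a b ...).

The cycle decomposition of π is (1 4 5 2 8 9 6 7).
Reversing each cycle (and rotating so the smallest element leads) gives π⁻¹ = (1 7 6 9 8 2 5 4).

(1 7 6 9 8 2 5 4)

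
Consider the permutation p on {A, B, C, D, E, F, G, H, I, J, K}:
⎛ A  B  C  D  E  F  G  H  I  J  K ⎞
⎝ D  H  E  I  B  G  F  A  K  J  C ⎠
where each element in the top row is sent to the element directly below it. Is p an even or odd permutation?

In disjoint-cycle form the cycle lengths are 8, 2, 1.
A cycle is odd iff its length is even; p has 2 even-length cycles, so sgn(p) = (−1)^2 and p is even.

even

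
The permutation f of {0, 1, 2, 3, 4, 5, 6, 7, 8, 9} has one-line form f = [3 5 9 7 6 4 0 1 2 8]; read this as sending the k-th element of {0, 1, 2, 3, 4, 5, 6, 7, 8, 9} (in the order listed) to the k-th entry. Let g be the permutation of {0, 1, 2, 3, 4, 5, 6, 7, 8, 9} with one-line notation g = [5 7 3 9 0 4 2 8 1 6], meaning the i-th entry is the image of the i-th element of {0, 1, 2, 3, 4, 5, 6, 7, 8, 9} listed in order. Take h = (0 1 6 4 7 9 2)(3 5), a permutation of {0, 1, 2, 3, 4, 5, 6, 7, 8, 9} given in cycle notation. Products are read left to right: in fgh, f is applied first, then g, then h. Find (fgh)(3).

8

(fgh)(3) = h(g(f(3))). f(3) = 7, then g(7) = 8, then h(8) = 8, so the result is 8.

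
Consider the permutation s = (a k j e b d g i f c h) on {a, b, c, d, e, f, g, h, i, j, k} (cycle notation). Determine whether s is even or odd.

even

The cycle lengths are 11.
A cycle of length ℓ contributes ℓ−1 transpositions, so s is a product of 10 transpositions — even.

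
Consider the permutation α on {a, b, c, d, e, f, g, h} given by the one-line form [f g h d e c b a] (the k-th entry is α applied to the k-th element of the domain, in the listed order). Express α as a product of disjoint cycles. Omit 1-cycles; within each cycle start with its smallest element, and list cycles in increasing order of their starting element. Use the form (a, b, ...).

(a, f, c, h)(b, g)

Iterating α from a gives a → f → c → h → a; that is the 4-cycle (a, f, c, h).
Repeating from the next unused element and collecting all non-trivial cycles gives (a, f, c, h)(b, g).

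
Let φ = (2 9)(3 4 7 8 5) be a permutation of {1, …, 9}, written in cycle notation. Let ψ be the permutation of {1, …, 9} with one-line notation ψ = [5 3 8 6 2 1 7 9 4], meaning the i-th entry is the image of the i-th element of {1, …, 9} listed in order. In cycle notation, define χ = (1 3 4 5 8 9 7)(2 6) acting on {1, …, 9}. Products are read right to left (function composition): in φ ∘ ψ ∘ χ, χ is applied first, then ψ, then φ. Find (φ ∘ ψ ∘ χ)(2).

1

Chase 2: χ(2) = 6; ψ(6) = 1; φ(1) = 1. Hence (φ ∘ ψ ∘ χ)(2) = 1.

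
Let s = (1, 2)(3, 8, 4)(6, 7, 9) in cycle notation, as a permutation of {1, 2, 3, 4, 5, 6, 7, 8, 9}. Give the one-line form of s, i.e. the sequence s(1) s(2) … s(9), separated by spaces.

Reading each image from the cycles: 1→2, 2→1, 3→8, 4→3, 5→5, 6→7, 7→9, 8→4, 9→6.
So the one-line form is 2 1 8 3 5 7 9 4 6.

2 1 8 3 5 7 9 4 6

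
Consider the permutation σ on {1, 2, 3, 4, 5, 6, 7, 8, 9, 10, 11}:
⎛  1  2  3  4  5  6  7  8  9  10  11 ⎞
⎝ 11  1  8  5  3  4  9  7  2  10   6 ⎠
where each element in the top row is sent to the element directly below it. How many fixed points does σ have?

The fixed points (elements with σ(x) = x) are {10}, so there is 1.

1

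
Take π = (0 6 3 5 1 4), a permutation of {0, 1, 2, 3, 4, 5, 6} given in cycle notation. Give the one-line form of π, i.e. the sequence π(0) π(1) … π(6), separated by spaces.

6 4 2 5 0 1 3

Image by image: 0↦6, 1↦4, 2↦2, 3↦5, 4↦0, 5↦1, 6↦3.
So the one-line form is 6 4 2 5 0 1 3.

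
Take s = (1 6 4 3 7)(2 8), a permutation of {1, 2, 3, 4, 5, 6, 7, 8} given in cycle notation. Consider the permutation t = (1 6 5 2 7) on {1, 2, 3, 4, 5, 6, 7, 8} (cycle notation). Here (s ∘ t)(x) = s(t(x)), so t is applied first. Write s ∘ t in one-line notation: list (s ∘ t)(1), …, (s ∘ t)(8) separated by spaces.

4 1 7 3 8 5 6 2

(s ∘ t)(x) = s(t(x)). Computing each image: s(t(1)) = s(6) = 4, s(t(2)) = s(7) = 1, s(t(3)) = s(3) = 7, s(t(4)) = s(4) = 3, s(t(5)) = s(2) = 8, s(t(6)) = s(5) = 5, s(t(7)) = s(1) = 6, s(t(8)) = s(8) = 2.
Hence s ∘ t = [4 1 7 3 8 5 6 2].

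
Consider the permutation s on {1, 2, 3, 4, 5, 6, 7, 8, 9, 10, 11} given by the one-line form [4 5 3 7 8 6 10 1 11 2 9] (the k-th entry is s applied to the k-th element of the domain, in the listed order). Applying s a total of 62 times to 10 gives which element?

7

Tracing 10 → 2 → … returns to 10 after 7 steps, so 10 lies in a 7-cycle (1, 4, 7, 10, 2, 5, 8).
Powers repeat with period 7 on this cycle, and 62 mod 7 = 6, so s^62(10) = s^6(10).
Advancing 6 steps from 10: 10 → 2 → 5 → 8 → 1 → 4 → 7.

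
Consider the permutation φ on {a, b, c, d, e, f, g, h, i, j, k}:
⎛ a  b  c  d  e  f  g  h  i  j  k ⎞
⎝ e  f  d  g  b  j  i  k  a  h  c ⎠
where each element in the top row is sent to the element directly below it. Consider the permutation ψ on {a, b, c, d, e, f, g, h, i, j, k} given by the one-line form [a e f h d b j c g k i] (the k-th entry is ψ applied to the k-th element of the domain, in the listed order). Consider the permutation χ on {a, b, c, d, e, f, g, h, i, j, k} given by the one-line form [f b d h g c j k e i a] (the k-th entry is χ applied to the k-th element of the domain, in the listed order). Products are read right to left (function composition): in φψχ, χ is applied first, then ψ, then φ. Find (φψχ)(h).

a

Chase h: χ(h) = k; ψ(k) = i; φ(i) = a. Hence (φψχ)(h) = a.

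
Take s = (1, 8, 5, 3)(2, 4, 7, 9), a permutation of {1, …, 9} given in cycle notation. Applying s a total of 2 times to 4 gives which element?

9

4 lies in the 4-cycle (2, 4, 7, 9).
Advancing 2 steps from 4: 4 → 7 → 9.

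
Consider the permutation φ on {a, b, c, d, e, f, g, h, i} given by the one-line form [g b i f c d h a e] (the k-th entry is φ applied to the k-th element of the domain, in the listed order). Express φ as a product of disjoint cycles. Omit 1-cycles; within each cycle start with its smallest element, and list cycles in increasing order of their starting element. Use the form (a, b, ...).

(a, g, h)(c, i, e)(d, f)

From a: a → g → h → a, closing the cycle (a, g, h).
Repeating from the next unused element and collecting all non-trivial cycles gives (a, g, h)(c, i, e)(d, f).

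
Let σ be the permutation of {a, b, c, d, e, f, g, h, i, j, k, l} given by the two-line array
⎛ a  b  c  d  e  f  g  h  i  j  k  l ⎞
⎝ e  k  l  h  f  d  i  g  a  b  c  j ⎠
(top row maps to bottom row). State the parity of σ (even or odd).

even

In disjoint-cycle form the cycle lengths are 7, 5.
A cycle of length ℓ contributes ℓ−1 transpositions, so σ is a product of 6 + 4 = 10 transpositions — even.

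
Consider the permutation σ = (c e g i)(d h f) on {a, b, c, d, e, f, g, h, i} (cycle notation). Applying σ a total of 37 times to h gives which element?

f

h lies in the 3-cycle (d h f).
On a 3-cycle, σ^3 is the identity, so σ^37 = σ^1 there (37 ≡ 1 mod 3).
Stepping 1 place around the cycle: h → f.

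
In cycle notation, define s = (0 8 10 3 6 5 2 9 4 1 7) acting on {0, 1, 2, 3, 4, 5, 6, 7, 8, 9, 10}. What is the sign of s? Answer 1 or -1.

The cycle lengths are 11.
A cycle is odd iff its length is even; s has 0 even-length cycles, so sgn(s) = (−1)^0 and s is even.

1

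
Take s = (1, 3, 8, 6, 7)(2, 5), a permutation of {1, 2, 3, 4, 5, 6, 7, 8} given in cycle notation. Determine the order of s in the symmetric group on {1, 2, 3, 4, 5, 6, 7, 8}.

10

The cycle type of s is (5, 2, 1).
The order of s is the least common multiple of its cycle lengths: lcm(5, 2) = 10.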